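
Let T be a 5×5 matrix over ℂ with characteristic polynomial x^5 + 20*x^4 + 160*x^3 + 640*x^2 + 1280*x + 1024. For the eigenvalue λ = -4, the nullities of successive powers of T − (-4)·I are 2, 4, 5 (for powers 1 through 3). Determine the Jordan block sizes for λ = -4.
Block sizes for λ = -4: [3, 2]

From the dimensions of kernels of powers, the number of Jordan blocks of size at least j is d_j − d_{j−1} where d_j = dim ker(N^j) (with d_0 = 0). Computing the differences gives [2, 2, 1].
The number of blocks of size exactly k is (#blocks of size ≥ k) − (#blocks of size ≥ k + 1), so the partition is: 1 block(s) of size 2, 1 block(s) of size 3.
In nonincreasing order the block sizes are [3, 2].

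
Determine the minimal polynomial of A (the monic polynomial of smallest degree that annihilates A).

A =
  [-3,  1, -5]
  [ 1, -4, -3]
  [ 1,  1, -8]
x^3 + 15*x^2 + 75*x + 125

The characteristic polynomial is χ_A(x) = (x + 5)^3, so the eigenvalues are known. The minimal polynomial is
  m_A(x) = Π_λ (x − λ)^{k_λ}
where k_λ is the size of the *largest* Jordan block for λ (equivalently, the smallest k with (A − λI)^k v = 0 for every generalised eigenvector v of λ).

  λ = -5: largest Jordan block has size 3, contributing (x + 5)^3

So m_A(x) = (x + 5)^3 = x^3 + 15*x^2 + 75*x + 125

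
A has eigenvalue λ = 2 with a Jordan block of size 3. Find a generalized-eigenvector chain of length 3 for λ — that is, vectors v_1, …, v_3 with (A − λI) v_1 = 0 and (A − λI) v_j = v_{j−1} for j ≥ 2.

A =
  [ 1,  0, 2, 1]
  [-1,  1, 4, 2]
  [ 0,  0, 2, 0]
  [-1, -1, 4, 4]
A Jordan chain for λ = 2 of length 3:
v_1 = (-1, -1, 0, -1)ᵀ
v_2 = (0, -1, 0, -1)ᵀ
v_3 = (0, 1, 0, 0)ᵀ

Let N = A − (2)·I. We want v_3 with N^3 v_3 = 0 but N^2 v_3 ≠ 0; then v_{j-1} := N · v_j for j = 3, …, 2.

Pick v_3 = (0, 1, 0, 0)ᵀ.
Then v_2 = N · v_3 = (0, -1, 0, -1)ᵀ.
Then v_1 = N · v_2 = (-1, -1, 0, -1)ᵀ.

Sanity check: (A − (2)·I) v_1 = (0, 0, 0, 0)ᵀ = 0. ✓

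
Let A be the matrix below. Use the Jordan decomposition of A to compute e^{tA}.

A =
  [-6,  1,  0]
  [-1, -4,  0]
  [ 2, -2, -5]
e^{tA} =
  [-t*exp(-5*t) + exp(-5*t), t*exp(-5*t), 0]
  [-t*exp(-5*t), t*exp(-5*t) + exp(-5*t), 0]
  [2*t*exp(-5*t), -2*t*exp(-5*t), exp(-5*t)]

Strategy: write A = P · J · P⁻¹ where J is a Jordan canonical form, so e^{tA} = P · e^{tJ} · P⁻¹, and e^{tJ} can be computed block-by-block.

A has Jordan form
J =
  [-5,  1,  0]
  [ 0, -5,  0]
  [ 0,  0, -5]
(up to reordering of blocks).

Per-block formulas:
  For a 2×2 Jordan block J_2(-5): exp(t · J_2(-5)) = e^(-5t)·(I + t·N), where N is the 2×2 nilpotent shift.
  For a 1×1 block at λ = -5: exp(t · [-5]) = [e^(-5t)].

After assembling e^{tJ} and conjugating by P, we get:

e^{tA} =
  [-t*exp(-5*t) + exp(-5*t), t*exp(-5*t), 0]
  [-t*exp(-5*t), t*exp(-5*t) + exp(-5*t), 0]
  [2*t*exp(-5*t), -2*t*exp(-5*t), exp(-5*t)]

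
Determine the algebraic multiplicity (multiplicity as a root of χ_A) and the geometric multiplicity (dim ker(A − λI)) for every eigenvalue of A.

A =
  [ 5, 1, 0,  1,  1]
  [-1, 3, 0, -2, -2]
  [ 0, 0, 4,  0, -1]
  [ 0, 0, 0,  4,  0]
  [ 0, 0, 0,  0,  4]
λ = 4: alg = 5, geom = 2

Step 1 — factor the characteristic polynomial to read off the algebraic multiplicities:
  χ_A(x) = (x - 4)^5

Step 2 — compute geometric multiplicities via the rank-nullity identity g(λ) = n − rank(A − λI):
  rank(A − (4)·I) = 3, so dim ker(A − (4)·I) = n − 3 = 2

Summary:
  λ = 4: algebraic multiplicity = 5, geometric multiplicity = 2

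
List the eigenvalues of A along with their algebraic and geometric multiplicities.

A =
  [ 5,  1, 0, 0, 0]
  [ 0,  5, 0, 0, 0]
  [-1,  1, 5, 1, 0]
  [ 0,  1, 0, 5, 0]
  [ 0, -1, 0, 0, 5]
λ = 5: alg = 5, geom = 3

Step 1 — factor the characteristic polynomial to read off the algebraic multiplicities:
  χ_A(x) = (x - 5)^5

Step 2 — compute geometric multiplicities via the rank-nullity identity g(λ) = n − rank(A − λI):
  rank(A − (5)·I) = 2, so dim ker(A − (5)·I) = n − 2 = 3

Summary:
  λ = 5: algebraic multiplicity = 5, geometric multiplicity = 3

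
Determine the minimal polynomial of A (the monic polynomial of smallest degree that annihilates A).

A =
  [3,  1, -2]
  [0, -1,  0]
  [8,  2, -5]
x^2 + 2*x + 1

The characteristic polynomial is χ_A(x) = (x + 1)^3, so the eigenvalues are known. The minimal polynomial is
  m_A(x) = Π_λ (x − λ)^{k_λ}
where k_λ is the size of the *largest* Jordan block for λ (equivalently, the smallest k with (A − λI)^k v = 0 for every generalised eigenvector v of λ).

  λ = -1: largest Jordan block has size 2, contributing (x + 1)^2

So m_A(x) = (x + 1)^2 = x^2 + 2*x + 1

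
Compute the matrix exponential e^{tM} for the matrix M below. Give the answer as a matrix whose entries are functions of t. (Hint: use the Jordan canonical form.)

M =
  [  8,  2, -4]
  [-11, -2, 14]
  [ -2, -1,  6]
e^{tM} =
  [t^2*exp(4*t) + 4*t*exp(4*t) + exp(4*t), 2*t*exp(4*t), 2*t^2*exp(4*t) - 4*t*exp(4*t)]
  [-3*t^2*exp(4*t) - 11*t*exp(4*t), -6*t*exp(4*t) + exp(4*t), -6*t^2*exp(4*t) + 14*t*exp(4*t)]
  [-t^2*exp(4*t)/2 - 2*t*exp(4*t), -t*exp(4*t), -t^2*exp(4*t) + 2*t*exp(4*t) + exp(4*t)]

Strategy: write M = P · J · P⁻¹ where J is a Jordan canonical form, so e^{tM} = P · e^{tJ} · P⁻¹, and e^{tJ} can be computed block-by-block.

M has Jordan form
J =
  [4, 1, 0]
  [0, 4, 1]
  [0, 0, 4]
(up to reordering of blocks).

Per-block formulas:
  For a 3×3 Jordan block J_3(4): exp(t · J_3(4)) = e^(4t)·(I + t·N + (t^2/2)·N^2), where N is the 3×3 nilpotent shift.

After assembling e^{tJ} and conjugating by P, we get:

e^{tM} =
  [t^2*exp(4*t) + 4*t*exp(4*t) + exp(4*t), 2*t*exp(4*t), 2*t^2*exp(4*t) - 4*t*exp(4*t)]
  [-3*t^2*exp(4*t) - 11*t*exp(4*t), -6*t*exp(4*t) + exp(4*t), -6*t^2*exp(4*t) + 14*t*exp(4*t)]
  [-t^2*exp(4*t)/2 - 2*t*exp(4*t), -t*exp(4*t), -t^2*exp(4*t) + 2*t*exp(4*t) + exp(4*t)]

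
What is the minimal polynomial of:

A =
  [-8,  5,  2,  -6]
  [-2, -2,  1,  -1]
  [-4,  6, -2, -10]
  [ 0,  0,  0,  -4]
x^3 + 12*x^2 + 48*x + 64

The characteristic polynomial is χ_A(x) = (x + 4)^4, so the eigenvalues are known. The minimal polynomial is
  m_A(x) = Π_λ (x − λ)^{k_λ}
where k_λ is the size of the *largest* Jordan block for λ (equivalently, the smallest k with (A − λI)^k v = 0 for every generalised eigenvector v of λ).

  λ = -4: largest Jordan block has size 3, contributing (x + 4)^3

So m_A(x) = (x + 4)^3 = x^3 + 12*x^2 + 48*x + 64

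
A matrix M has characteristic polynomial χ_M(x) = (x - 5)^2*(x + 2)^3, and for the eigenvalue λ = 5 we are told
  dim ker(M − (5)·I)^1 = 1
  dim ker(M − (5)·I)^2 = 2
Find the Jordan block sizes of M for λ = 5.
Block sizes for λ = 5: [2]

From the dimensions of kernels of powers, the number of Jordan blocks of size at least j is d_j − d_{j−1} where d_j = dim ker(N^j) (with d_0 = 0). Computing the differences gives [1, 1].
The number of blocks of size exactly k is (#blocks of size ≥ k) − (#blocks of size ≥ k + 1), so the partition is: 1 block(s) of size 2.
In nonincreasing order the block sizes are [2].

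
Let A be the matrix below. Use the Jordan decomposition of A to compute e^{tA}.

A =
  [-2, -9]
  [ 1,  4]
e^{tA} =
  [-3*t*exp(t) + exp(t), -9*t*exp(t)]
  [t*exp(t), 3*t*exp(t) + exp(t)]

Strategy: write A = P · J · P⁻¹ where J is a Jordan canonical form, so e^{tA} = P · e^{tJ} · P⁻¹, and e^{tJ} can be computed block-by-block.

A has Jordan form
J =
  [1, 1]
  [0, 1]
(up to reordering of blocks).

Per-block formulas:
  For a 2×2 Jordan block J_2(1): exp(t · J_2(1)) = e^(1t)·(I + t·N), where N is the 2×2 nilpotent shift.

After assembling e^{tJ} and conjugating by P, we get:

e^{tA} =
  [-3*t*exp(t) + exp(t), -9*t*exp(t)]
  [t*exp(t), 3*t*exp(t) + exp(t)]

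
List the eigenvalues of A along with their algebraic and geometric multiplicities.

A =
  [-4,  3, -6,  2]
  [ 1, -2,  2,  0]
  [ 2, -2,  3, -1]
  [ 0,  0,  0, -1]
λ = -1: alg = 4, geom = 2

Step 1 — factor the characteristic polynomial to read off the algebraic multiplicities:
  χ_A(x) = (x + 1)^4

Step 2 — compute geometric multiplicities via the rank-nullity identity g(λ) = n − rank(A − λI):
  rank(A − (-1)·I) = 2, so dim ker(A − (-1)·I) = n − 2 = 2

Summary:
  λ = -1: algebraic multiplicity = 4, geometric multiplicity = 2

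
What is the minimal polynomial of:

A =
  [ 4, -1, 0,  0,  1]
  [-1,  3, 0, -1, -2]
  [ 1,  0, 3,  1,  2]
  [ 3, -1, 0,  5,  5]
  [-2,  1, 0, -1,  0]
x^2 - 6*x + 9

The characteristic polynomial is χ_A(x) = (x - 3)^5, so the eigenvalues are known. The minimal polynomial is
  m_A(x) = Π_λ (x − λ)^{k_λ}
where k_λ is the size of the *largest* Jordan block for λ (equivalently, the smallest k with (A − λI)^k v = 0 for every generalised eigenvector v of λ).

  λ = 3: largest Jordan block has size 2, contributing (x − 3)^2

So m_A(x) = (x - 3)^2 = x^2 - 6*x + 9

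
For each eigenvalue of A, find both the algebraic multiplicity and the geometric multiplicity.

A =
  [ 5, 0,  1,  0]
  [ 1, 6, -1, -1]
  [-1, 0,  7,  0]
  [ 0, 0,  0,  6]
λ = 6: alg = 4, geom = 2

Step 1 — factor the characteristic polynomial to read off the algebraic multiplicities:
  χ_A(x) = (x - 6)^4

Step 2 — compute geometric multiplicities via the rank-nullity identity g(λ) = n − rank(A − λI):
  rank(A − (6)·I) = 2, so dim ker(A − (6)·I) = n − 2 = 2

Summary:
  λ = 6: algebraic multiplicity = 4, geometric multiplicity = 2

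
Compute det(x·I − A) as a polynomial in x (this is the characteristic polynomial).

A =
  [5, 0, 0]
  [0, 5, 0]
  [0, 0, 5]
x^3 - 15*x^2 + 75*x - 125

Expanding det(x·I − A) (e.g. by cofactor expansion or by noting that A is similar to its Jordan form J, which has the same characteristic polynomial as A) gives
  χ_A(x) = x^3 - 15*x^2 + 75*x - 125
which factors as (x - 5)^3. The eigenvalues (with algebraic multiplicities) are λ = 5 with multiplicity 3.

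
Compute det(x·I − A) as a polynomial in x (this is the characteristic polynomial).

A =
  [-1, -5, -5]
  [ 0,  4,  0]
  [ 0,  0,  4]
x^3 - 7*x^2 + 8*x + 16

Expanding det(x·I − A) (e.g. by cofactor expansion or by noting that A is similar to its Jordan form J, which has the same characteristic polynomial as A) gives
  χ_A(x) = x^3 - 7*x^2 + 8*x + 16
which factors as (x - 4)^2*(x + 1). The eigenvalues (with algebraic multiplicities) are λ = -1 with multiplicity 1, λ = 4 with multiplicity 2.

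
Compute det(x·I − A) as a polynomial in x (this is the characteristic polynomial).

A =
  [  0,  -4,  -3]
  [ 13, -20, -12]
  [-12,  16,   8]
x^3 + 12*x^2 + 48*x + 64

Expanding det(x·I − A) (e.g. by cofactor expansion or by noting that A is similar to its Jordan form J, which has the same characteristic polynomial as A) gives
  χ_A(x) = x^3 + 12*x^2 + 48*x + 64
which factors as (x + 4)^3. The eigenvalues (with algebraic multiplicities) are λ = -4 with multiplicity 3.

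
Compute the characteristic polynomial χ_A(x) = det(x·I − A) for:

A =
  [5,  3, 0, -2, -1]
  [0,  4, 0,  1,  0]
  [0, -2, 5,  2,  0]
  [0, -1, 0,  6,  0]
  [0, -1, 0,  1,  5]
x^5 - 25*x^4 + 250*x^3 - 1250*x^2 + 3125*x - 3125

Expanding det(x·I − A) (e.g. by cofactor expansion or by noting that A is similar to its Jordan form J, which has the same characteristic polynomial as A) gives
  χ_A(x) = x^5 - 25*x^4 + 250*x^3 - 1250*x^2 + 3125*x - 3125
which factors as (x - 5)^5. The eigenvalues (with algebraic multiplicities) are λ = 5 with multiplicity 5.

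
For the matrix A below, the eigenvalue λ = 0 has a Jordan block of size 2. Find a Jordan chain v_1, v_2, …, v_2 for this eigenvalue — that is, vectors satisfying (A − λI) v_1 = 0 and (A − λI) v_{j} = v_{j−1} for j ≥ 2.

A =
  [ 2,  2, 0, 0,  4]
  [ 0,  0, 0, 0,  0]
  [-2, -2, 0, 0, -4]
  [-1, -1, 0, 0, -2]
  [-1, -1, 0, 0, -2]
A Jordan chain for λ = 0 of length 2:
v_1 = (2, 0, -2, -1, -1)ᵀ
v_2 = (1, 0, 0, 0, 0)ᵀ

Let N = A − (0)·I. We want v_2 with N^2 v_2 = 0 but N^1 v_2 ≠ 0; then v_{j-1} := N · v_j for j = 2, …, 2.

Pick v_2 = (1, 0, 0, 0, 0)ᵀ.
Then v_1 = N · v_2 = (2, 0, -2, -1, -1)ᵀ.

Sanity check: (A − (0)·I) v_1 = (0, 0, 0, 0, 0)ᵀ = 0. ✓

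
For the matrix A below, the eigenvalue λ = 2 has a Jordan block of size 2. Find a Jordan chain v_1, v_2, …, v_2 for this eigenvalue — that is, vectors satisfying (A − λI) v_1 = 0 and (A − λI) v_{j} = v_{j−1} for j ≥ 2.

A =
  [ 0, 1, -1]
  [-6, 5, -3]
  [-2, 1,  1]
A Jordan chain for λ = 2 of length 2:
v_1 = (-2, -6, -2)ᵀ
v_2 = (1, 0, 0)ᵀ

Let N = A − (2)·I. We want v_2 with N^2 v_2 = 0 but N^1 v_2 ≠ 0; then v_{j-1} := N · v_j for j = 2, …, 2.

Pick v_2 = (1, 0, 0)ᵀ.
Then v_1 = N · v_2 = (-2, -6, -2)ᵀ.

Sanity check: (A − (2)·I) v_1 = (0, 0, 0)ᵀ = 0. ✓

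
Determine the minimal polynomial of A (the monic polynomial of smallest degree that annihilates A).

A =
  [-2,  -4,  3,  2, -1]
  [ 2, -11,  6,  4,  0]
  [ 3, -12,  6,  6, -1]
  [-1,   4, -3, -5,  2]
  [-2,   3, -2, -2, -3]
x^3 + 9*x^2 + 27*x + 27

The characteristic polynomial is χ_A(x) = (x + 3)^5, so the eigenvalues are known. The minimal polynomial is
  m_A(x) = Π_λ (x − λ)^{k_λ}
where k_λ is the size of the *largest* Jordan block for λ (equivalently, the smallest k with (A − λI)^k v = 0 for every generalised eigenvector v of λ).

  λ = -3: largest Jordan block has size 3, contributing (x + 3)^3

So m_A(x) = (x + 3)^3 = x^3 + 9*x^2 + 27*x + 27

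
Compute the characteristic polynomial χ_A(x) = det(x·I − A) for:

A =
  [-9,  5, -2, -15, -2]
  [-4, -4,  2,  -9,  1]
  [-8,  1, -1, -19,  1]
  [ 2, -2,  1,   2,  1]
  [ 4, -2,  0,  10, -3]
x^5 + 15*x^4 + 90*x^3 + 270*x^2 + 405*x + 243

Expanding det(x·I − A) (e.g. by cofactor expansion or by noting that A is similar to its Jordan form J, which has the same characteristic polynomial as A) gives
  χ_A(x) = x^5 + 15*x^4 + 90*x^3 + 270*x^2 + 405*x + 243
which factors as (x + 3)^5. The eigenvalues (with algebraic multiplicities) are λ = -3 with multiplicity 5.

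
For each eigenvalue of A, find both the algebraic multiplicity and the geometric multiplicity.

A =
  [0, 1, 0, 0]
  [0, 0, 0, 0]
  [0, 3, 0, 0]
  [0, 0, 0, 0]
λ = 0: alg = 4, geom = 3

Step 1 — factor the characteristic polynomial to read off the algebraic multiplicities:
  χ_A(x) = x^4

Step 2 — compute geometric multiplicities via the rank-nullity identity g(λ) = n − rank(A − λI):
  rank(A − (0)·I) = 1, so dim ker(A − (0)·I) = n − 1 = 3

Summary:
  λ = 0: algebraic multiplicity = 4, geometric multiplicity = 3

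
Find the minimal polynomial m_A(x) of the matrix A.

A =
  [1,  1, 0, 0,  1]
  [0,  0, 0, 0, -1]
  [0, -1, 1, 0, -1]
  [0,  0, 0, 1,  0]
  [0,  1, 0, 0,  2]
x^2 - 2*x + 1

The characteristic polynomial is χ_A(x) = (x - 1)^5, so the eigenvalues are known. The minimal polynomial is
  m_A(x) = Π_λ (x − λ)^{k_λ}
where k_λ is the size of the *largest* Jordan block for λ (equivalently, the smallest k with (A − λI)^k v = 0 for every generalised eigenvector v of λ).

  λ = 1: largest Jordan block has size 2, contributing (x − 1)^2

So m_A(x) = (x - 1)^2 = x^2 - 2*x + 1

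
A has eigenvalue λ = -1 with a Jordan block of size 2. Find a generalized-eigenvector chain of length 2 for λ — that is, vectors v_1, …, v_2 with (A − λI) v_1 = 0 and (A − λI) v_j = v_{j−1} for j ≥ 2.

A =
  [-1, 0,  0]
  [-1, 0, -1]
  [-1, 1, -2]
A Jordan chain for λ = -1 of length 2:
v_1 = (0, -1, -1)ᵀ
v_2 = (1, 0, 0)ᵀ

Let N = A − (-1)·I. We want v_2 with N^2 v_2 = 0 but N^1 v_2 ≠ 0; then v_{j-1} := N · v_j for j = 2, …, 2.

Pick v_2 = (1, 0, 0)ᵀ.
Then v_1 = N · v_2 = (0, -1, -1)ᵀ.

Sanity check: (A − (-1)·I) v_1 = (0, 0, 0)ᵀ = 0. ✓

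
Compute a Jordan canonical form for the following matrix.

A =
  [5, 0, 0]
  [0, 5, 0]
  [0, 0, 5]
J_1(5) ⊕ J_1(5) ⊕ J_1(5)

The characteristic polynomial is
  det(x·I − A) = x^3 - 15*x^2 + 75*x - 125 = (x - 5)^3

Eigenvalues and multiplicities (the geometric multiplicity of λ is n − rank(A − λI), which equals the number of Jordan blocks for λ):
  λ = 5: algebraic multiplicity = 3, geometric multiplicity = 3

Determining the block sizes for each eigenvalue:
  λ = 5: gm = am = 3, so every block has size 1 → block sizes [1, 1, 1]

Assembling the blocks gives a Jordan form
J =
  [5, 0, 0]
  [0, 5, 0]
  [0, 0, 5]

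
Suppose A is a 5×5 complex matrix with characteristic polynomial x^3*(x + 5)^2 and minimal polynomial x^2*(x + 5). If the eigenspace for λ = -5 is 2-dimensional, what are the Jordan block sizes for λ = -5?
Block sizes for λ = -5: [1, 1]

Step 1 — from the characteristic polynomial, algebraic multiplicity of λ = -5 is 2. From dim ker(A − (-5)·I) = 2, there are exactly 2 Jordan blocks for λ = -5.
Step 2 — from the minimal polynomial, the factor (x + 5) tells us the largest block for λ = -5 has size 1.
Step 3 — with total size 2, 2 blocks, and largest block 1, the block sizes (in nonincreasing order) are [1, 1].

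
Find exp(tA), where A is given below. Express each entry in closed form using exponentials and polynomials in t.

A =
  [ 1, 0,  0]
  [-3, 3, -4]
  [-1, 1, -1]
e^{tA} =
  [exp(t), 0, 0]
  [-t^2*exp(t) - 3*t*exp(t), 2*t*exp(t) + exp(t), -4*t*exp(t)]
  [-t^2*exp(t)/2 - t*exp(t), t*exp(t), -2*t*exp(t) + exp(t)]

Strategy: write A = P · J · P⁻¹ where J is a Jordan canonical form, so e^{tA} = P · e^{tJ} · P⁻¹, and e^{tJ} can be computed block-by-block.

A has Jordan form
J =
  [1, 1, 0]
  [0, 1, 1]
  [0, 0, 1]
(up to reordering of blocks).

Per-block formulas:
  For a 3×3 Jordan block J_3(1): exp(t · J_3(1)) = e^(1t)·(I + t·N + (t^2/2)·N^2), where N is the 3×3 nilpotent shift.

After assembling e^{tJ} and conjugating by P, we get:

e^{tA} =
  [exp(t), 0, 0]
  [-t^2*exp(t) - 3*t*exp(t), 2*t*exp(t) + exp(t), -4*t*exp(t)]
  [-t^2*exp(t)/2 - t*exp(t), t*exp(t), -2*t*exp(t) + exp(t)]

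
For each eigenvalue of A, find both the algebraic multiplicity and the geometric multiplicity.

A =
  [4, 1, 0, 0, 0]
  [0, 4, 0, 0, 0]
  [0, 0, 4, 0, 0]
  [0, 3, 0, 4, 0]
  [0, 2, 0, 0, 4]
λ = 4: alg = 5, geom = 4

Step 1 — factor the characteristic polynomial to read off the algebraic multiplicities:
  χ_A(x) = (x - 4)^5

Step 2 — compute geometric multiplicities via the rank-nullity identity g(λ) = n − rank(A − λI):
  rank(A − (4)·I) = 1, so dim ker(A − (4)·I) = n − 1 = 4

Summary:
  λ = 4: algebraic multiplicity = 5, geometric multiplicity = 4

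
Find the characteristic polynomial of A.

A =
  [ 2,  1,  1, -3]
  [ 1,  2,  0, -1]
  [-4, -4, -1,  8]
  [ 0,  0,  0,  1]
x^4 - 4*x^3 + 6*x^2 - 4*x + 1

Expanding det(x·I − A) (e.g. by cofactor expansion or by noting that A is similar to its Jordan form J, which has the same characteristic polynomial as A) gives
  χ_A(x) = x^4 - 4*x^3 + 6*x^2 - 4*x + 1
which factors as (x - 1)^4. The eigenvalues (with algebraic multiplicities) are λ = 1 with multiplicity 4.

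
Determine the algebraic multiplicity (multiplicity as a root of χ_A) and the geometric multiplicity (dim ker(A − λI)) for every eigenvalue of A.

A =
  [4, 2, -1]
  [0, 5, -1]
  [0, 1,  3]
λ = 4: alg = 3, geom = 1

Step 1 — factor the characteristic polynomial to read off the algebraic multiplicities:
  χ_A(x) = (x - 4)^3

Step 2 — compute geometric multiplicities via the rank-nullity identity g(λ) = n − rank(A − λI):
  rank(A − (4)·I) = 2, so dim ker(A − (4)·I) = n − 2 = 1

Summary:
  λ = 4: algebraic multiplicity = 3, geometric multiplicity = 1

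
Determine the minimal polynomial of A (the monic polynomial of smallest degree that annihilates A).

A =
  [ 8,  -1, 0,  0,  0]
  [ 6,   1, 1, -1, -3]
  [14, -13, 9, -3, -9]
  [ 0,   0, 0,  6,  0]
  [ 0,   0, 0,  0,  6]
x^3 - 18*x^2 + 108*x - 216

The characteristic polynomial is χ_A(x) = (x - 6)^5, so the eigenvalues are known. The minimal polynomial is
  m_A(x) = Π_λ (x − λ)^{k_λ}
where k_λ is the size of the *largest* Jordan block for λ (equivalently, the smallest k with (A − λI)^k v = 0 for every generalised eigenvector v of λ).

  λ = 6: largest Jordan block has size 3, contributing (x − 6)^3

So m_A(x) = (x - 6)^3 = x^3 - 18*x^2 + 108*x - 216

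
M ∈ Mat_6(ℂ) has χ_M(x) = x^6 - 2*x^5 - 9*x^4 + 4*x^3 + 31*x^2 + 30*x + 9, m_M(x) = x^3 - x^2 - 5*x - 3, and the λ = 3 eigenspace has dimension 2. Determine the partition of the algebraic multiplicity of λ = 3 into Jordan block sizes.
Block sizes for λ = 3: [1, 1]

Step 1 — from the characteristic polynomial, algebraic multiplicity of λ = 3 is 2. From dim ker(M − (3)·I) = 2, there are exactly 2 Jordan blocks for λ = 3.
Step 2 — from the minimal polynomial, the factor (x − 3) tells us the largest block for λ = 3 has size 1.
Step 3 — with total size 2, 2 blocks, and largest block 1, the block sizes (in nonincreasing order) are [1, 1].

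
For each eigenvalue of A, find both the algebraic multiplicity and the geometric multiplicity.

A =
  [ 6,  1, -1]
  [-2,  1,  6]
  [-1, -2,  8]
λ = 5: alg = 3, geom = 1

Step 1 — factor the characteristic polynomial to read off the algebraic multiplicities:
  χ_A(x) = (x - 5)^3

Step 2 — compute geometric multiplicities via the rank-nullity identity g(λ) = n − rank(A − λI):
  rank(A − (5)·I) = 2, so dim ker(A − (5)·I) = n − 2 = 1

Summary:
  λ = 5: algebraic multiplicity = 3, geometric multiplicity = 1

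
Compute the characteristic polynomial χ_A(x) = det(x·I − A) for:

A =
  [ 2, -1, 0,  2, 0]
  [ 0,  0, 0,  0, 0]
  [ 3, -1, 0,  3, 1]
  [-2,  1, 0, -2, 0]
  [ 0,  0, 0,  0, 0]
x^5

Expanding det(x·I − A) (e.g. by cofactor expansion or by noting that A is similar to its Jordan form J, which has the same characteristic polynomial as A) gives
  χ_A(x) = x^5
which factors as x^5. The eigenvalues (with algebraic multiplicities) are λ = 0 with multiplicity 5.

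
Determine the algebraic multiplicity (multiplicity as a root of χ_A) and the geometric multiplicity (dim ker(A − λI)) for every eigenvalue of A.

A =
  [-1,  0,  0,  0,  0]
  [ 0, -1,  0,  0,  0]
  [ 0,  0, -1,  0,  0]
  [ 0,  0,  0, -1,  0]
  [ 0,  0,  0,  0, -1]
λ = -1: alg = 5, geom = 5

Step 1 — factor the characteristic polynomial to read off the algebraic multiplicities:
  χ_A(x) = (x + 1)^5

Step 2 — compute geometric multiplicities via the rank-nullity identity g(λ) = n − rank(A − λI):
  rank(A − (-1)·I) = 0, so dim ker(A − (-1)·I) = n − 0 = 5

Summary:
  λ = -1: algebraic multiplicity = 5, geometric multiplicity = 5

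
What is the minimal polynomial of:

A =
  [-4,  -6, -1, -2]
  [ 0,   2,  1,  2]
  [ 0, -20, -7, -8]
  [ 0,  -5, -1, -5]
x^2 + 7*x + 12

The characteristic polynomial is χ_A(x) = (x + 3)^2*(x + 4)^2, so the eigenvalues are known. The minimal polynomial is
  m_A(x) = Π_λ (x − λ)^{k_λ}
where k_λ is the size of the *largest* Jordan block for λ (equivalently, the smallest k with (A − λI)^k v = 0 for every generalised eigenvector v of λ).

  λ = -4: largest Jordan block has size 1, contributing (x + 4)
  λ = -3: largest Jordan block has size 1, contributing (x + 3)

So m_A(x) = (x + 3)*(x + 4) = x^2 + 7*x + 12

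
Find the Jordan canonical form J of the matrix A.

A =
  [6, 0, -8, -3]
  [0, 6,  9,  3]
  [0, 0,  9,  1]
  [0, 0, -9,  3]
J_3(6) ⊕ J_1(6)

The characteristic polynomial is
  det(x·I − A) = x^4 - 24*x^3 + 216*x^2 - 864*x + 1296 = (x - 6)^4

Eigenvalues and multiplicities (the geometric multiplicity of λ is n − rank(A − λI), which equals the number of Jordan blocks for λ):
  λ = 6: algebraic multiplicity = 4, geometric multiplicity = 2

Determining the block sizes for each eigenvalue:
  λ = 6: with am = 4 and gm = 2, the partition is not yet determined (e.g. several partitions of 4 into 2 parts exist). Let N = A − (6)·I. Computing rank(N^1) = 2, rank(N^2) = 1, rank(N^3) = 0; the number of blocks of size ≥ j is rank(N^{j−1}) − rank(N^j), giving [2, 1, 1]. So we have 1 block(s) of size 3, 1 block(s) of size 1 → block sizes [3, 1]

Assembling the blocks gives a Jordan form
J =
  [6, 1, 0, 0]
  [0, 6, 1, 0]
  [0, 0, 6, 0]
  [0, 0, 0, 6]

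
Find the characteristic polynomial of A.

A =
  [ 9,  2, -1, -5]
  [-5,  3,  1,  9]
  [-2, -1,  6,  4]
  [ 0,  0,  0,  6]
x^4 - 24*x^3 + 216*x^2 - 864*x + 1296

Expanding det(x·I − A) (e.g. by cofactor expansion or by noting that A is similar to its Jordan form J, which has the same characteristic polynomial as A) gives
  χ_A(x) = x^4 - 24*x^3 + 216*x^2 - 864*x + 1296
which factors as (x - 6)^4. The eigenvalues (with algebraic multiplicities) are λ = 6 with multiplicity 4.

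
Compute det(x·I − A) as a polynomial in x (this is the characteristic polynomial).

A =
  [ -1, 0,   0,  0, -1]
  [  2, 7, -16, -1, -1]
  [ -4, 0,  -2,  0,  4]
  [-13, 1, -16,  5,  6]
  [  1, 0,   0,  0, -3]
x^5 - 6*x^4 - 24*x^3 + 80*x^2 + 336*x + 288

Expanding det(x·I − A) (e.g. by cofactor expansion or by noting that A is similar to its Jordan form J, which has the same characteristic polynomial as A) gives
  χ_A(x) = x^5 - 6*x^4 - 24*x^3 + 80*x^2 + 336*x + 288
which factors as (x - 6)^2*(x + 2)^3. The eigenvalues (with algebraic multiplicities) are λ = -2 with multiplicity 3, λ = 6 with multiplicity 2.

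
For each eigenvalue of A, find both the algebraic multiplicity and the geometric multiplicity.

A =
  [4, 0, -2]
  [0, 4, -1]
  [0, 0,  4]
λ = 4: alg = 3, geom = 2

Step 1 — factor the characteristic polynomial to read off the algebraic multiplicities:
  χ_A(x) = (x - 4)^3

Step 2 — compute geometric multiplicities via the rank-nullity identity g(λ) = n − rank(A − λI):
  rank(A − (4)·I) = 1, so dim ker(A − (4)·I) = n − 1 = 2

Summary:
  λ = 4: algebraic multiplicity = 3, geometric multiplicity = 2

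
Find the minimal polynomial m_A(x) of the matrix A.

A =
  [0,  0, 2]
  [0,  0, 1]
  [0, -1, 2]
x^3 - 2*x^2 + x

The characteristic polynomial is χ_A(x) = x*(x - 1)^2, so the eigenvalues are known. The minimal polynomial is
  m_A(x) = Π_λ (x − λ)^{k_λ}
where k_λ is the size of the *largest* Jordan block for λ (equivalently, the smallest k with (A − λI)^k v = 0 for every generalised eigenvector v of λ).

  λ = 0: largest Jordan block has size 1, contributing (x − 0)
  λ = 1: largest Jordan block has size 2, contributing (x − 1)^2

So m_A(x) = x*(x - 1)^2 = x^3 - 2*x^2 + x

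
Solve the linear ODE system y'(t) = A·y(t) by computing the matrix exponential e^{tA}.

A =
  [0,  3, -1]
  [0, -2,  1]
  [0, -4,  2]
e^{tA} =
  [1, -t^2 + 3*t, t^2/2 - t]
  [0, 1 - 2*t, t]
  [0, -4*t, 2*t + 1]

Strategy: write A = P · J · P⁻¹ where J is a Jordan canonical form, so e^{tA} = P · e^{tJ} · P⁻¹, and e^{tJ} can be computed block-by-block.

A has Jordan form
J =
  [0, 1, 0]
  [0, 0, 1]
  [0, 0, 0]
(up to reordering of blocks).

Per-block formulas:
  For a 3×3 Jordan block J_3(0): exp(t · J_3(0)) = e^(0t)·(I + t·N + (t^2/2)·N^2), where N is the 3×3 nilpotent shift.

After assembling e^{tJ} and conjugating by P, we get:

e^{tA} =
  [1, -t^2 + 3*t, t^2/2 - t]
  [0, 1 - 2*t, t]
  [0, -4*t, 2*t + 1]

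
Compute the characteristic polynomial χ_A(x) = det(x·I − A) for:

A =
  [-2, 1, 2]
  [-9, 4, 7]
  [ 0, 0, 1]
x^3 - 3*x^2 + 3*x - 1

Expanding det(x·I − A) (e.g. by cofactor expansion or by noting that A is similar to its Jordan form J, which has the same characteristic polynomial as A) gives
  χ_A(x) = x^3 - 3*x^2 + 3*x - 1
which factors as (x - 1)^3. The eigenvalues (with algebraic multiplicities) are λ = 1 with multiplicity 3.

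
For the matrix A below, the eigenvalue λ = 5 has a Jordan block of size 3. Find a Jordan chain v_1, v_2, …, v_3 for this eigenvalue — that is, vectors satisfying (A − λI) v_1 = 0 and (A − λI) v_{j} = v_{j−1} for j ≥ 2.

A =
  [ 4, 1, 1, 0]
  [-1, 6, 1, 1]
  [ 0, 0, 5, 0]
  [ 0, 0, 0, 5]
A Jordan chain for λ = 5 of length 3:
v_1 = (1, 1, 0, 0)ᵀ
v_2 = (0, 1, 0, 0)ᵀ
v_3 = (0, 0, 0, 1)ᵀ

Let N = A − (5)·I. We want v_3 with N^3 v_3 = 0 but N^2 v_3 ≠ 0; then v_{j-1} := N · v_j for j = 3, …, 2.

Pick v_3 = (0, 0, 0, 1)ᵀ.
Then v_2 = N · v_3 = (0, 1, 0, 0)ᵀ.
Then v_1 = N · v_2 = (1, 1, 0, 0)ᵀ.

Sanity check: (A − (5)·I) v_1 = (0, 0, 0, 0)ᵀ = 0. ✓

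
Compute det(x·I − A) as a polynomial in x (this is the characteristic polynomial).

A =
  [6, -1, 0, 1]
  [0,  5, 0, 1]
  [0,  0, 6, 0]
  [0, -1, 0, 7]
x^4 - 24*x^3 + 216*x^2 - 864*x + 1296

Expanding det(x·I − A) (e.g. by cofactor expansion or by noting that A is similar to its Jordan form J, which has the same characteristic polynomial as A) gives
  χ_A(x) = x^4 - 24*x^3 + 216*x^2 - 864*x + 1296
which factors as (x - 6)^4. The eigenvalues (with algebraic multiplicities) are λ = 6 with multiplicity 4.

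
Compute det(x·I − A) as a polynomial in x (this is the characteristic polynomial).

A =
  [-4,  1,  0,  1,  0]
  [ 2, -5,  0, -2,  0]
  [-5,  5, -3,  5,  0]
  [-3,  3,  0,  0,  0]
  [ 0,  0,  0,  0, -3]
x^5 + 15*x^4 + 90*x^3 + 270*x^2 + 405*x + 243

Expanding det(x·I − A) (e.g. by cofactor expansion or by noting that A is similar to its Jordan form J, which has the same characteristic polynomial as A) gives
  χ_A(x) = x^5 + 15*x^4 + 90*x^3 + 270*x^2 + 405*x + 243
which factors as (x + 3)^5. The eigenvalues (with algebraic multiplicities) are λ = -3 with multiplicity 5.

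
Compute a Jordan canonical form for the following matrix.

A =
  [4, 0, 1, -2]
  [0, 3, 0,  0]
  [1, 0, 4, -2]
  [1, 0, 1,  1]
J_2(3) ⊕ J_1(3) ⊕ J_1(3)

The characteristic polynomial is
  det(x·I − A) = x^4 - 12*x^3 + 54*x^2 - 108*x + 81 = (x - 3)^4

Eigenvalues and multiplicities (the geometric multiplicity of λ is n − rank(A − λI), which equals the number of Jordan blocks for λ):
  λ = 3: algebraic multiplicity = 4, geometric multiplicity = 3

Determining the block sizes for each eigenvalue:
  λ = 3: 3 blocks summing to 4 forces exactly one block of size 2 and the rest size 1 → block sizes [2, 1, 1]

Assembling the blocks gives a Jordan form
J =
  [3, 1, 0, 0]
  [0, 3, 0, 0]
  [0, 0, 3, 0]
  [0, 0, 0, 3]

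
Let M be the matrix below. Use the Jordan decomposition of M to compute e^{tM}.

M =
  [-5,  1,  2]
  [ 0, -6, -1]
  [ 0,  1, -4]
e^{tM} =
  [exp(-5*t), t^2*exp(-5*t)/2 + t*exp(-5*t), t^2*exp(-5*t)/2 + 2*t*exp(-5*t)]
  [0, -t*exp(-5*t) + exp(-5*t), -t*exp(-5*t)]
  [0, t*exp(-5*t), t*exp(-5*t) + exp(-5*t)]

Strategy: write M = P · J · P⁻¹ where J is a Jordan canonical form, so e^{tM} = P · e^{tJ} · P⁻¹, and e^{tJ} can be computed block-by-block.

M has Jordan form
J =
  [-5,  1,  0]
  [ 0, -5,  1]
  [ 0,  0, -5]
(up to reordering of blocks).

Per-block formulas:
  For a 3×3 Jordan block J_3(-5): exp(t · J_3(-5)) = e^(-5t)·(I + t·N + (t^2/2)·N^2), where N is the 3×3 nilpotent shift.

After assembling e^{tJ} and conjugating by P, we get:

e^{tM} =
  [exp(-5*t), t^2*exp(-5*t)/2 + t*exp(-5*t), t^2*exp(-5*t)/2 + 2*t*exp(-5*t)]
  [0, -t*exp(-5*t) + exp(-5*t), -t*exp(-5*t)]
  [0, t*exp(-5*t), t*exp(-5*t) + exp(-5*t)]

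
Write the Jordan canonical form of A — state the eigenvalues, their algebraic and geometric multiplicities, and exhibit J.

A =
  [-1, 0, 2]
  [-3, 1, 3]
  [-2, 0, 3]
J_2(1) ⊕ J_1(1)

The characteristic polynomial is
  det(x·I − A) = x^3 - 3*x^2 + 3*x - 1 = (x - 1)^3

Eigenvalues and multiplicities (the geometric multiplicity of λ is n − rank(A − λI), which equals the number of Jordan blocks for λ):
  λ = 1: algebraic multiplicity = 3, geometric multiplicity = 2

Determining the block sizes for each eigenvalue:
  λ = 1: 2 blocks summing to 3 forces exactly one block of size 2 and the rest size 1 → block sizes [2, 1]

Assembling the blocks gives a Jordan form
J =
  [1, 1, 0]
  [0, 1, 0]
  [0, 0, 1]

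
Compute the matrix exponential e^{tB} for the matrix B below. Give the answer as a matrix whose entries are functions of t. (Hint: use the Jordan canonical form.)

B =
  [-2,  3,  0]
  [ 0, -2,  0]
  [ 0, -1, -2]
e^{tB} =
  [exp(-2*t), 3*t*exp(-2*t), 0]
  [0, exp(-2*t), 0]
  [0, -t*exp(-2*t), exp(-2*t)]

Strategy: write B = P · J · P⁻¹ where J is a Jordan canonical form, so e^{tB} = P · e^{tJ} · P⁻¹, and e^{tJ} can be computed block-by-block.

B has Jordan form
J =
  [-2,  1,  0]
  [ 0, -2,  0]
  [ 0,  0, -2]
(up to reordering of blocks).

Per-block formulas:
  For a 1×1 block at λ = -2: exp(t · [-2]) = [e^(-2t)].
  For a 2×2 Jordan block J_2(-2): exp(t · J_2(-2)) = e^(-2t)·(I + t·N), where N is the 2×2 nilpotent shift.

After assembling e^{tJ} and conjugating by P, we get:

e^{tB} =
  [exp(-2*t), 3*t*exp(-2*t), 0]
  [0, exp(-2*t), 0]
  [0, -t*exp(-2*t), exp(-2*t)]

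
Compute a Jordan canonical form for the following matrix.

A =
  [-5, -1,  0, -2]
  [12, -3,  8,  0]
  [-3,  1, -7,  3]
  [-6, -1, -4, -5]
J_2(-5) ⊕ J_2(-5)

The characteristic polynomial is
  det(x·I − A) = x^4 + 20*x^3 + 150*x^2 + 500*x + 625 = (x + 5)^4

Eigenvalues and multiplicities (the geometric multiplicity of λ is n − rank(A − λI), which equals the number of Jordan blocks for λ):
  λ = -5: algebraic multiplicity = 4, geometric multiplicity = 2

Determining the block sizes for each eigenvalue:
  λ = -5: with am = 4 and gm = 2, the partition is not yet determined (e.g. several partitions of 4 into 2 parts exist). Let N = A − (-5)·I. Computing rank(N^1) = 2, rank(N^2) = 0; the number of blocks of size ≥ j is rank(N^{j−1}) − rank(N^j), giving [2, 2]. So we have 2 block(s) of size 2 → block sizes [2, 2]

Assembling the blocks gives a Jordan form
J =
  [-5,  1,  0,  0]
  [ 0, -5,  0,  0]
  [ 0,  0, -5,  1]
  [ 0,  0,  0, -5]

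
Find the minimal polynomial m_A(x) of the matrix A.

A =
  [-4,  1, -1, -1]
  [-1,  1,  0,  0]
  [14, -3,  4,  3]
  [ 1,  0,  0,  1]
x^3 - x^2

The characteristic polynomial is χ_A(x) = x^2*(x - 1)^2, so the eigenvalues are known. The minimal polynomial is
  m_A(x) = Π_λ (x − λ)^{k_λ}
where k_λ is the size of the *largest* Jordan block for λ (equivalently, the smallest k with (A − λI)^k v = 0 for every generalised eigenvector v of λ).

  λ = 0: largest Jordan block has size 2, contributing (x − 0)^2
  λ = 1: largest Jordan block has size 1, contributing (x − 1)

So m_A(x) = x^2*(x - 1) = x^3 - x^2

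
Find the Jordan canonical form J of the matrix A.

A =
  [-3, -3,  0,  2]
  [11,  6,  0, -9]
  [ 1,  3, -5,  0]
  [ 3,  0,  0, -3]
J_1(-5) ⊕ J_3(0)

The characteristic polynomial is
  det(x·I − A) = x^4 + 5*x^3 = x^3*(x + 5)

Eigenvalues and multiplicities (the geometric multiplicity of λ is n − rank(A − λI), which equals the number of Jordan blocks for λ):
  λ = -5: algebraic multiplicity = 1, geometric multiplicity = 1
  λ = 0: algebraic multiplicity = 3, geometric multiplicity = 1

Determining the block sizes for each eigenvalue:
  λ = -5: one block (gm = 1), so the single block has size am = 1 → block sizes [1]
  λ = 0: one block (gm = 1), so the single block has size am = 3 → block sizes [3]

Assembling the blocks gives a Jordan form
J =
  [-5, 0, 0, 0]
  [ 0, 0, 1, 0]
  [ 0, 0, 0, 1]
  [ 0, 0, 0, 0]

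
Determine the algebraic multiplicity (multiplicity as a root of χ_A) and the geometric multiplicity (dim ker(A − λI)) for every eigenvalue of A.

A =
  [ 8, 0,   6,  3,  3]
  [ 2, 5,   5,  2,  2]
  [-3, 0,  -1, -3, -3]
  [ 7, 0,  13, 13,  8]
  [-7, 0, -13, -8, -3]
λ = 2: alg = 1, geom = 1; λ = 5: alg = 4, geom = 2

Step 1 — factor the characteristic polynomial to read off the algebraic multiplicities:
  χ_A(x) = (x - 5)^4*(x - 2)

Step 2 — compute geometric multiplicities via the rank-nullity identity g(λ) = n − rank(A − λI):
  rank(A − (2)·I) = 4, so dim ker(A − (2)·I) = n − 4 = 1
  rank(A − (5)·I) = 3, so dim ker(A − (5)·I) = n − 3 = 2

Summary:
  λ = 2: algebraic multiplicity = 1, geometric multiplicity = 1
  λ = 5: algebraic multiplicity = 4, geometric multiplicity = 2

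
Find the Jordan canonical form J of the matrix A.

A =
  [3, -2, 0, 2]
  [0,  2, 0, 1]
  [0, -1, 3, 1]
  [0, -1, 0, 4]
J_2(3) ⊕ J_1(3) ⊕ J_1(3)

The characteristic polynomial is
  det(x·I − A) = x^4 - 12*x^3 + 54*x^2 - 108*x + 81 = (x - 3)^4

Eigenvalues and multiplicities (the geometric multiplicity of λ is n − rank(A − λI), which equals the number of Jordan blocks for λ):
  λ = 3: algebraic multiplicity = 4, geometric multiplicity = 3

Determining the block sizes for each eigenvalue:
  λ = 3: 3 blocks summing to 4 forces exactly one block of size 2 and the rest size 1 → block sizes [2, 1, 1]

Assembling the blocks gives a Jordan form
J =
  [3, 1, 0, 0]
  [0, 3, 0, 0]
  [0, 0, 3, 0]
  [0, 0, 0, 3]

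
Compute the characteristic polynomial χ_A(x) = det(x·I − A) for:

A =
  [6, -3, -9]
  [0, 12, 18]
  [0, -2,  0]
x^3 - 18*x^2 + 108*x - 216

Expanding det(x·I − A) (e.g. by cofactor expansion or by noting that A is similar to its Jordan form J, which has the same characteristic polynomial as A) gives
  χ_A(x) = x^3 - 18*x^2 + 108*x - 216
which factors as (x - 6)^3. The eigenvalues (with algebraic multiplicities) are λ = 6 with multiplicity 3.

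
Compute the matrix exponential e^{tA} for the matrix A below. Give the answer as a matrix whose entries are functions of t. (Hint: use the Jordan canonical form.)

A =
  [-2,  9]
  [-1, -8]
e^{tA} =
  [3*t*exp(-5*t) + exp(-5*t), 9*t*exp(-5*t)]
  [-t*exp(-5*t), -3*t*exp(-5*t) + exp(-5*t)]

Strategy: write A = P · J · P⁻¹ where J is a Jordan canonical form, so e^{tA} = P · e^{tJ} · P⁻¹, and e^{tJ} can be computed block-by-block.

A has Jordan form
J =
  [-5,  1]
  [ 0, -5]
(up to reordering of blocks).

Per-block formulas:
  For a 2×2 Jordan block J_2(-5): exp(t · J_2(-5)) = e^(-5t)·(I + t·N), where N is the 2×2 nilpotent shift.

After assembling e^{tJ} and conjugating by P, we get:

e^{tA} =
  [3*t*exp(-5*t) + exp(-5*t), 9*t*exp(-5*t)]
  [-t*exp(-5*t), -3*t*exp(-5*t) + exp(-5*t)]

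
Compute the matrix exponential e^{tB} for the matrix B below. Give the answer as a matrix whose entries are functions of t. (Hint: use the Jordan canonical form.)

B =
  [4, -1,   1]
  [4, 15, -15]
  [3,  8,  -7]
e^{tB} =
  [-t^2*exp(4*t)/2 + exp(4*t), -3*t^2*exp(4*t)/2 - t*exp(4*t), 2*t^2*exp(4*t) + t*exp(4*t)]
  [-t^2*exp(4*t)/2 + 4*t*exp(4*t), -3*t^2*exp(4*t)/2 + 11*t*exp(4*t) + exp(4*t), 2*t^2*exp(4*t) - 15*t*exp(4*t)]
  [-t^2*exp(4*t)/2 + 3*t*exp(4*t), -3*t^2*exp(4*t)/2 + 8*t*exp(4*t), 2*t^2*exp(4*t) - 11*t*exp(4*t) + exp(4*t)]

Strategy: write B = P · J · P⁻¹ where J is a Jordan canonical form, so e^{tB} = P · e^{tJ} · P⁻¹, and e^{tJ} can be computed block-by-block.

B has Jordan form
J =
  [4, 1, 0]
  [0, 4, 1]
  [0, 0, 4]
(up to reordering of blocks).

Per-block formulas:
  For a 3×3 Jordan block J_3(4): exp(t · J_3(4)) = e^(4t)·(I + t·N + (t^2/2)·N^2), where N is the 3×3 nilpotent shift.

After assembling e^{tJ} and conjugating by P, we get:

e^{tB} =
  [-t^2*exp(4*t)/2 + exp(4*t), -3*t^2*exp(4*t)/2 - t*exp(4*t), 2*t^2*exp(4*t) + t*exp(4*t)]
  [-t^2*exp(4*t)/2 + 4*t*exp(4*t), -3*t^2*exp(4*t)/2 + 11*t*exp(4*t) + exp(4*t), 2*t^2*exp(4*t) - 15*t*exp(4*t)]
  [-t^2*exp(4*t)/2 + 3*t*exp(4*t), -3*t^2*exp(4*t)/2 + 8*t*exp(4*t), 2*t^2*exp(4*t) - 11*t*exp(4*t) + exp(4*t)]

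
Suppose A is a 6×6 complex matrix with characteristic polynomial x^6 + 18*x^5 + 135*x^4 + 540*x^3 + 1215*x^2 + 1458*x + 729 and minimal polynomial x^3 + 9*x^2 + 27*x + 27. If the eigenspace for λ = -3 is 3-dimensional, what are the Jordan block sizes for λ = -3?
Block sizes for λ = -3: [3, 2, 1]

Step 1 — from the characteristic polynomial, algebraic multiplicity of λ = -3 is 6. From dim ker(A − (-3)·I) = 3, there are exactly 3 Jordan blocks for λ = -3.
Step 2 — from the minimal polynomial, the factor (x + 3)^3 tells us the largest block for λ = -3 has size 3.
Step 3 — with total size 6, 3 blocks, and largest block 3, the block sizes (in nonincreasing order) are [3, 2, 1].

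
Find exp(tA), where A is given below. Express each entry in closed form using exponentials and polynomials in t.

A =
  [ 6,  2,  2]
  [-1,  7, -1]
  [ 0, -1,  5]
e^{tA} =
  [-t^2*exp(6*t) + exp(6*t), 2*t*exp(6*t), -2*t^2*exp(6*t) + 2*t*exp(6*t)]
  [-t^2*exp(6*t)/2 - t*exp(6*t), t*exp(6*t) + exp(6*t), -t^2*exp(6*t) - t*exp(6*t)]
  [t^2*exp(6*t)/2, -t*exp(6*t), t^2*exp(6*t) - t*exp(6*t) + exp(6*t)]

Strategy: write A = P · J · P⁻¹ where J is a Jordan canonical form, so e^{tA} = P · e^{tJ} · P⁻¹, and e^{tJ} can be computed block-by-block.

A has Jordan form
J =
  [6, 1, 0]
  [0, 6, 1]
  [0, 0, 6]
(up to reordering of blocks).

Per-block formulas:
  For a 3×3 Jordan block J_3(6): exp(t · J_3(6)) = e^(6t)·(I + t·N + (t^2/2)·N^2), where N is the 3×3 nilpotent shift.

After assembling e^{tJ} and conjugating by P, we get:

e^{tA} =
  [-t^2*exp(6*t) + exp(6*t), 2*t*exp(6*t), -2*t^2*exp(6*t) + 2*t*exp(6*t)]
  [-t^2*exp(6*t)/2 - t*exp(6*t), t*exp(6*t) + exp(6*t), -t^2*exp(6*t) - t*exp(6*t)]
  [t^2*exp(6*t)/2, -t*exp(6*t), t^2*exp(6*t) - t*exp(6*t) + exp(6*t)]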